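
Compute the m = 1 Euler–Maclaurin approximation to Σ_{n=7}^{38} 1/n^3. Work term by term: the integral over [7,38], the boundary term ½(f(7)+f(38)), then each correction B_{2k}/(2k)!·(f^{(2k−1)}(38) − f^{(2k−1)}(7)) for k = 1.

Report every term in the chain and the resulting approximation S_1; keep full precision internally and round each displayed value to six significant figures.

Integral: ∫_7^38 1/x^3 dx = 0.00985782.
Endpoint term: (f(7) + f(38))/2 = (0.00291545 + 1.82242e-05)/2 = 0.00146684.
So far: 0.0113247.
k=1: B_{2}/(2)! × [f^{(1)}(38) − f^{(1)}(7)] = 1/12 × (-1.43876e-06 − (-0.00124948)) = 0.000104003.

S_1 ≈ 0.0114287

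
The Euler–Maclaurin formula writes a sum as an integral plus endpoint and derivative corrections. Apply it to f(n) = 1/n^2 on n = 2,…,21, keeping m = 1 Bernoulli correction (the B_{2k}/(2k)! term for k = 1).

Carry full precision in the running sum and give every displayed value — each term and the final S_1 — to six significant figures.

S_1 ≈ 0.599330

Integral: ∫_2^21 1/x^2 dx = 0.452381.
½[f(2) + f(21)] = ½[0.250000 + 0.00226757] = 0.126134.
Running total after boundary: 0.578515.
Correction k=1: B_{2}/2! · (f^{(1)}(21) − f^{(1)}(2)) = 1/12 · (-0.000215959 − (-0.250000)) = 0.0208153.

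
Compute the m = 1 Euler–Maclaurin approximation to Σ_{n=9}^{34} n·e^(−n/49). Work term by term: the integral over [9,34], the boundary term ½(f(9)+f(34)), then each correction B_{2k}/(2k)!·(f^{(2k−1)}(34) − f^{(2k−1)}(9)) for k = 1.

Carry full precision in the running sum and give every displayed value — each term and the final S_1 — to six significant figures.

S_1 ≈ 345.313

The integral term ∫_9^34 x·e^(−x/49) dx = 333.118.
Endpoint term: (f(9) + f(34))/2 = (7.48987 + 16.9876)/2 = 12.2387.
So far: 345.357.
k=1: B_{2}/(2)! × [f^{(1)}(34) − f^{(1)}(9)] = 1/12 × (0.152949 − 0.679353) = -0.0438670.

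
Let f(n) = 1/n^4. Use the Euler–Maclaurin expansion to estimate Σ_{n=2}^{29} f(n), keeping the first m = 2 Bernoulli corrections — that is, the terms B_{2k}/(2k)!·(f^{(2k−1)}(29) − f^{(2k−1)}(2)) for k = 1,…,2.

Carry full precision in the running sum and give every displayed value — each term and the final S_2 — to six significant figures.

S_2 ≈ 0.0820183

∫_2^29 1/x^4 dx evaluates to 0.0416530.
Boundary: ½(f(2) + f(29)) = ½(0.0625000 + 1.41387e-06) = 0.0312507.
So far: 0.0729037.
Correction k=1: B_{2}/2! · (f^{(1)}(29) − f^{(1)}(2)) = 1/12 · (-1.95016e-07 − (-0.125000)) = 0.0104167.
Partial sum through k=1: 0.0833204.
Correction k=2: B_{4}/4! · (f^{(3)}(29) − f^{(3)}(2)) = −1/720 · (-6.95657e-09 − (-0.937500)) = -0.00130208.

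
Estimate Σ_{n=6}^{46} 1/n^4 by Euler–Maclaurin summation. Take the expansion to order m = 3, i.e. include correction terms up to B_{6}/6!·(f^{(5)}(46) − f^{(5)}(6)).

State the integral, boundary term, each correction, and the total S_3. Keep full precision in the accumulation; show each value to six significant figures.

S_3 ≈ 0.00196799

Integral: ∫_6^46 1/x^4 dx = 0.00153979.
Boundary: ½(f(6) + f(46)) = ½(0.000771605 + 2.23341e-07) = 0.000385914.
Running total after boundary: 0.00192570.
Correction k=1: B_{2}/2! · (f^{(1)}(46) − f^{(1)}(6)) = 1/12 · (-1.94210e-08 − (-0.000514403)) = 4.28653e-05.
Running total after k=1: 0.00196856.
Correction k=2: B_{4}/4! · (f^{(3)}(46) − f^{(3)}(6)) = −1/720 · (-2.75345e-10 − (-0.000428669)) = -5.95374e-07.
Running total after k=2: 0.00196797.
Correction k=3: B_{6}/6! · (f^{(5)}(46) − f^{(5)}(6)) = 1/30240 · (-7.28700e-12 − (-0.000666819)) = 2.20509e-08.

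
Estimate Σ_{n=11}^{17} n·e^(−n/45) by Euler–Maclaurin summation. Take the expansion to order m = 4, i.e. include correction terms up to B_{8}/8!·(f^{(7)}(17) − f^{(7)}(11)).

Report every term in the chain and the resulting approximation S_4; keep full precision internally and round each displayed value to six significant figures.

S_4 ≈ 71.4128

Integral: ∫_11^17 x·e^(−x/45) dx = 61.2935.
Endpoint term: (f(11) + f(17))/2 = (8.61453 + 11.6515)/2 = 10.1330.
So far: 71.4266.
k=1: B_{2}/(2)! × [f^{(1)}(17) − f^{(1)}(11)] = 1/12 × (0.426460 − 0.591705) = -0.0137704.
Running total after k=1: 71.4128.
k=2: B_{4}/(4)! × [f^{(3)}(17) − f^{(3)}(11)] = −1/720 × (0.000887519 − 0.00106567) = 2.47434e-07.
Running total after k=2: 71.4128.
k=3: B_{6}/(6)! × [f^{(5)}(17) − f^{(5)}(11)] = 1/30240 × (7.72563e-07 − 9.08218e-07) = -4.48596e-12.
Running total after k=3: 71.4128.
k=4: B_{8}/(8)! × [f^{(7)}(17) − f^{(7)}(11)] = −1/1209600 × (5.46590e-10 − 6.37126e-10) = 7.48474e-17.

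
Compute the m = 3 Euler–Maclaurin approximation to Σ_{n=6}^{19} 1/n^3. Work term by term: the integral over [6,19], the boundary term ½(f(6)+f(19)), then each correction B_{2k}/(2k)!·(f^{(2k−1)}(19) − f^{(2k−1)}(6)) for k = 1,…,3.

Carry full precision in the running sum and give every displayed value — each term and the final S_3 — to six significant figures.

S_3 ≈ 0.0150808

Integral: ∫_6^19 1/x^3 dx = 0.0125038.
Boundary: ½(f(6) + f(19)) = ½(0.00462963 + 0.000145794) = 0.00238771.
Integral + boundary = 0.0148916.
Order-1 term: 1/12 · (-2.30201e-05 − (-0.00231481)) = 0.000190983.
Running total after k=1: 0.0150825.
Order-2 term: −1/720 · (-1.27535e-06 − (-0.00128601)) = -1.78435e-06.
Running total after k=2: 0.0150808.
Order-3 term: 1/30240 · (-1.48379e-07 − (-0.00150034)) = 4.96096e-08.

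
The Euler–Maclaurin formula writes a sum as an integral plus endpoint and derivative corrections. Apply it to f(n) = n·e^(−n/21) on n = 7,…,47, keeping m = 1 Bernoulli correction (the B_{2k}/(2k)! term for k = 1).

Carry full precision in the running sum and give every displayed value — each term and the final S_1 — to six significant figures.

Integral: ∫_7^47 x·e^(−x/21) dx = 269.008.
Boundary: ½(f(7) + f(47)) = ½(5.01572 + 5.01309) = 5.01440.
So far: 274.022.
Order-1 term: 1/12 · (-0.132057 − 0.477688) = -0.0508121.

S_1 ≈ 273.971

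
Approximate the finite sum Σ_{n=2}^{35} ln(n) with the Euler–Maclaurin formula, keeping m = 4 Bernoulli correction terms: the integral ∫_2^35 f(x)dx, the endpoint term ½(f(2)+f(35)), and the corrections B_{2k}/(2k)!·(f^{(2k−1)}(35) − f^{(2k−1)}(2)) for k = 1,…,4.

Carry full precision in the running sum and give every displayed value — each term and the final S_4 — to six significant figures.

Integral: ∫_2^35 ln(x) dx = 90.0509.
½[f(2) + f(35)] = ½[0.693147 + 3.55535] = 2.12425.
Integral + boundary = 92.1751.
k=1: B_{2}/(2)! × [f^{(1)}(35) − f^{(1)}(2)] = 1/12 × (0.0285714 − 0.500000) = -0.0392857.
Running total after k=1: 92.1358.
k=2: B_{4}/(4)! × [f^{(3)}(35) − f^{(3)}(2)] = −1/720 × (4.66472e-05 − 0.250000) = 0.000347157.
Running total after k=2: 92.1362.
k=3: B_{6}/(6)! × [f^{(5)}(35) − f^{(5)}(2)] = 1/30240 × (4.56952e-07 − 0.750000) = -2.48016e-05.
Running total after k=3: 92.1362.
k=4: B_{8}/(8)! × [f^{(7)}(35) − f^{(7)}(2)] = −1/1209600 × (1.11907e-08 − 5.62500) = 4.65030e-06.

S_4 ≈ 92.1362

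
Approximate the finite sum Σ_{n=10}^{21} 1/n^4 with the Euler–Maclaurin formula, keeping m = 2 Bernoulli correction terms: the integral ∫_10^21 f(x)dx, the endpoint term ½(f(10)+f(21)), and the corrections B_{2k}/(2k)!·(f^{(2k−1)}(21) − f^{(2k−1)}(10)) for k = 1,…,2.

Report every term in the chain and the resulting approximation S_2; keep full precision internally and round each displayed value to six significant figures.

∫_10^21 1/x^4 dx evaluates to 0.000297340.
Endpoint term: (f(10) + f(21))/2 = (0.000100000 + 5.14189e-06)/2 = 5.25709e-05.
Running total after boundary: 0.000349911.
Correction k=1: B_{2}/2! · (f^{(1)}(21) − f^{(1)}(10)) = 1/12 · (-9.79408e-07 − (-4.00000e-05)) = 3.25172e-06.
Partial sum through k=1: 0.000353163.
Correction k=2: B_{4}/4! · (f^{(3)}(21) − f^{(3)}(10)) = −1/720 · (-6.66264e-08 − (-1.20000e-05)) = -1.65741e-08.

S_2 ≈ 0.000353146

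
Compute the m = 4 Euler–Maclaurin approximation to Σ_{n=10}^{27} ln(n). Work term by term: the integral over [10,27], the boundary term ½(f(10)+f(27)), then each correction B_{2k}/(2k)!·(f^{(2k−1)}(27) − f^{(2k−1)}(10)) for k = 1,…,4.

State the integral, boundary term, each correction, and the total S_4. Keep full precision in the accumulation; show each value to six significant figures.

The integral term ∫_10^27 ln(x) dx = 48.9617.
½[f(10) + f(27)] = ½[2.30259 + 3.29584] = 2.79921.
Integral + boundary = 51.7610.
Order-1 term: 1/12 · (0.0370370 − 0.100000) = -0.00524691.
Running total after k=1: 51.7557.
Order-2 term: −1/720 · (0.000101611 − 0.00200000) = 2.63665e-06.
Running total after k=2: 51.7557.
Order-3 term: 1/30240 · (1.67260e-06 − 0.000240000) = -7.88120e-09.
Running total after k=3: 51.7557.
Order-4 term: −1/1209600 · (6.88313e-08 − 7.20000e-05) = 5.94669e-11.

S_4 ≈ 51.7557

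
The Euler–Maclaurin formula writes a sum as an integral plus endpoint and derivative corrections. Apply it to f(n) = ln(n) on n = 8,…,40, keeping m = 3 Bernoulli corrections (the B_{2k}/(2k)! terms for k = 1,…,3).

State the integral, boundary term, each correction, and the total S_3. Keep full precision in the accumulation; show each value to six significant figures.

The integral term ∫_8^40 ln(x) dx = 98.9196.
Boundary: ½(f(8) + f(40)) = ½(2.07944 + 3.68888) = 2.88416.
So far: 101.804.
Order-1 term: 1/12 · (0.0250000 − 0.125000) = -0.00833333.
After k=1: 101.795.
Order-2 term: −1/720 · (3.12500e-05 − 0.00390625) = 5.38194e-06.
After k=2: 101.795.
Order-3 term: 1/30240 · (2.34375e-07 − 0.000732422) = -2.42125e-08.

S_3 ≈ 101.795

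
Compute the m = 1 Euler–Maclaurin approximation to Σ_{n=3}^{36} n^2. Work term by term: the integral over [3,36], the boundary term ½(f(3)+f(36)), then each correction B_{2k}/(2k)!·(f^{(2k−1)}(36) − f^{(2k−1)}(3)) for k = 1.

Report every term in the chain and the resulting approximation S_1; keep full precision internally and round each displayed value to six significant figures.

Integral: ∫_3^36 x^2 dx = 15543.0.
½[f(3) + f(36)] = ½[9.00000 + 1296.00] = 652.500.
Integral + boundary = 16195.5.
k=1: B_{2}/(2)! × [f^{(1)}(36) − f^{(1)}(3)] = 1/12 × (72.0000 − 6.00000) = 5.50000.

S_1 ≈ 16201.0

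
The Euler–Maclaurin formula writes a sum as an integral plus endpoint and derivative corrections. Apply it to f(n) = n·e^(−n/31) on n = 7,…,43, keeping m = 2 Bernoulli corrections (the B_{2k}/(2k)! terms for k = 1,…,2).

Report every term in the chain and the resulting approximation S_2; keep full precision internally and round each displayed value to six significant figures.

S_2 ≈ 374.958

The integral term ∫_7^43 x·e^(−x/31) dx = 366.854.
Boundary: ½(f(7) + f(43)) = ½(5.58511 + 10.7414) = 8.16324.
Integral + boundary = 375.017.
Order-1 term: 1/12 · (-0.0966966 − 0.617708) = -0.0595337.
Partial sum through k=1: 374.958.
Order-2 term: −1/720 · (0.000419253 − 0.00230328) = 2.61670e-06.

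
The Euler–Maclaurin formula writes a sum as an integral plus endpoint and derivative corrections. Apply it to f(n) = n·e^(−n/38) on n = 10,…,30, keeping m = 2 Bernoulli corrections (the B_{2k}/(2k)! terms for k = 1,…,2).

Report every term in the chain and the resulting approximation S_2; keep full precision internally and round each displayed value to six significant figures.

Integral: ∫_10^30 x·e^(−x/38) dx = 228.611.
Boundary: ½(f(10) + f(30)) = ½(7.68621 + 13.6225) = 10.6544.
Integral + boundary = 239.266.
Correction k=1: B_{2}/2! · (f^{(1)}(30) − f^{(1)}(10)) = 1/12 · (0.0955966 − 0.566352) = -0.0392296.
After k=1: 239.227.
Correction k=2: B_{4}/4! · (f^{(3)}(30) − f^{(3)}(10)) = −1/720 · (0.000695127 − 0.00145678) = 1.05785e-06.

S_2 ≈ 239.227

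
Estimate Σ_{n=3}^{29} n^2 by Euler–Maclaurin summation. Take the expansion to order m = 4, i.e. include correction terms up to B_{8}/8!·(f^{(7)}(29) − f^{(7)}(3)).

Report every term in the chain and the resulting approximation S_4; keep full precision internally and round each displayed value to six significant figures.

S_4 ≈ 8550.00

The integral term ∫_3^29 x^2 dx = 8120.67.
Boundary: ½(f(3) + f(29)) = ½(9.00000 + 841.000) = 425.000.
Running total after boundary: 8545.67.
Correction k=1: B_{2}/2! · (f^{(1)}(29) − f^{(1)}(3)) = 1/12 · (58.0000 − 6.00000) = 4.33333.
Running total after k=1: 8550.00.
Correction k=2: B_{4}/4! · (f^{(3)}(29) − f^{(3)}(3)) = −1/720 · (0.00000 − 0.00000) = 0.00000.
Running total after k=2: 8550.00.
Correction k=3: B_{6}/6! · (f^{(5)}(29) − f^{(5)}(3)) = 1/30240 · (0.00000 − 0.00000) = 0.00000.
Running total after k=3: 8550.00.
Correction k=4: B_{8}/8! · (f^{(7)}(29) − f^{(7)}(3)) = −1/1209600 · (0.00000 − 0.00000) = 0.00000.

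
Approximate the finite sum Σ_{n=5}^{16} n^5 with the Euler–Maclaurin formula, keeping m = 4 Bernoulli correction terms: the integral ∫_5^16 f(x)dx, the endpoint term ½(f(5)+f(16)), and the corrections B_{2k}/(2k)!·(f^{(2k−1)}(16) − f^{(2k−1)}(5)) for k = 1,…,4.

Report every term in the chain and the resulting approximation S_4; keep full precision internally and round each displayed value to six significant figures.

The integral term ∫_5^16 x^5 dx = 2.79360e+06.
½[f(5) + f(16)] = ½[3125.00 + 1.04858e+06] = 525850.
Running total after boundary: 3.31945e+06.
Correction k=1: B_{2}/2! · (f^{(1)}(16) − f^{(1)}(5)) = 1/12 · (327680 − 3125.00) = 27046.2.
After k=1: 3.34650e+06.
Correction k=2: B_{4}/4! · (f^{(3)}(16) − f^{(3)}(5)) = −1/720 · (15360.0 − 1500.00) = -19.2500.
After k=2: 3.34648e+06.
Correction k=3: B_{6}/6! · (f^{(5)}(16) − f^{(5)}(5)) = 1/30240 · (120.000 − 120.000) = 0.00000.
After k=3: 3.34648e+06.
Correction k=4: B_{8}/8! · (f^{(7)}(16) − f^{(7)}(5)) = −1/1209600 · (0.00000 − 0.00000) = 0.00000.

S_4 ≈ 3.34648e+06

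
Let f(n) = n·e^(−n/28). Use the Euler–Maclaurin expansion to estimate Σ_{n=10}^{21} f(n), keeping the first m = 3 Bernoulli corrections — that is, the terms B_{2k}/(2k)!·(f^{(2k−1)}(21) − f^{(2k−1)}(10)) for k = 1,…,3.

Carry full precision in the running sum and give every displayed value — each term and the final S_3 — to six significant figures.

∫_10^21 x·e^(−x/28) dx evaluates to 96.3647.
Endpoint term: (f(10) + f(21))/2 = (6.99673 + 9.91970)/2 = 8.45821.
Integral + boundary = 104.823.
Correction k=1: B_{2}/2! · (f^{(1)}(21) − f^{(1)}(10)) = 1/12 · (0.118092 − 0.449789) = -0.0276415.
After k=1: 104.795.
Correction k=2: B_{4}/4! · (f^{(3)}(21) − f^{(3)}(10)) = −1/720 · (0.00135564 − 0.00235859) = 1.39298e-06.
After k=2: 104.795.
Correction k=3: B_{6}/6! · (f^{(5)}(21) − f^{(5)}(10)) = 1/30240 · (3.26615e-06 − 5.28504e-06) = -6.67622e-11.

S_3 ≈ 104.795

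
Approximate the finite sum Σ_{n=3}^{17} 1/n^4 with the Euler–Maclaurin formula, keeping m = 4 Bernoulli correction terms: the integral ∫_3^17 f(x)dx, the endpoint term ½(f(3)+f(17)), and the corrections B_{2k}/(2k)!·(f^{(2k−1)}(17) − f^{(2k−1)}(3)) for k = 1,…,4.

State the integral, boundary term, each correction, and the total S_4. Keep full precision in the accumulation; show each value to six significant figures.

Integral: ∫_3^17 1/x^4 dx = 0.0122778.
½[f(3) + f(17)] = ½[0.0123457 + 1.19730e-05] = 0.00617883.
Integral + boundary = 0.0184567.
Correction k=1: B_{2}/2! · (f^{(1)}(17) − f^{(1)}(3)) = 1/12 · (-2.81719e-06 − (-0.0164609)) = 0.00137151.
After k=1: 0.0198282.
Correction k=2: B_{4}/4! · (f^{(3)}(17) − f^{(3)}(3)) = −1/720 · (-2.92441e-07 − (-0.0548697)) = -7.62075e-05.
After k=2: 0.0197520.
Correction k=3: B_{6}/6! · (f^{(5)}(17) − f^{(5)}(3)) = 1/30240 · (-5.66668e-08 − (-0.341411)) = 1.12901e-05.
After k=3: 0.0197632.
Correction k=4: B_{8}/8! · (f^{(7)}(17) − f^{(7)}(3)) = −1/1209600 · (-1.76471e-08 − (-3.41411)) = -2.82251e-06.

S_4 ≈ 0.0197604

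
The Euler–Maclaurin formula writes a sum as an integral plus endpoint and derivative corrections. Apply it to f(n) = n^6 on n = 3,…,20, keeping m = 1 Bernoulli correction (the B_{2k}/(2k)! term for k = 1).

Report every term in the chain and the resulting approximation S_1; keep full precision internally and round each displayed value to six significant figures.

The integral term ∫_3^20 x^6 dx = 1.82857e+08.
½[f(3) + f(20)] = ½[729.000 + 6.40000e+07] = 3.20004e+07.
So far: 2.14857e+08.
Order-1 term: 1/12 · (1.92000e+07 − 1458.00) = 1.59988e+06.

S_1 ≈ 2.16457e+08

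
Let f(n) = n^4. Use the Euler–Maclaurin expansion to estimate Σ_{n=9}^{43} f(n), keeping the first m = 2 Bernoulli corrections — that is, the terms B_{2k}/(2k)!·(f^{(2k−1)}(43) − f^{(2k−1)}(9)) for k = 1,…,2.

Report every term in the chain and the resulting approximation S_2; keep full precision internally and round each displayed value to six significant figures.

S_2 ≈ 3.11288e+07

Integral: ∫_9^43 x^4 dx = 2.93899e+07.
Endpoint term: (f(9) + f(43))/2 = (6561.00 + 3.41880e+06)/2 = 1.71268e+06.
Integral + boundary = 3.11026e+07.
k=1: B_{2}/(2)! × [f^{(1)}(43) − f^{(1)}(9)] = 1/12 × (318028 − 2916.00) = 26259.3.
Running total after k=1: 3.11288e+07.
k=2: B_{4}/(4)! × [f^{(3)}(43) − f^{(3)}(9)] = −1/720 × (1032.00 − 216.000) = -1.13333.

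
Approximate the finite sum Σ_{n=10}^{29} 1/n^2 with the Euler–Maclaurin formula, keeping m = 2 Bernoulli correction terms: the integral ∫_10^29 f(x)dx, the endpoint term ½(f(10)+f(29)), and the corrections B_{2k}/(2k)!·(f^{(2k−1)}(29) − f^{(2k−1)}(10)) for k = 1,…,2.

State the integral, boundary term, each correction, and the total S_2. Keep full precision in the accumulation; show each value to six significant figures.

Integral: ∫_10^29 1/x^2 dx = 0.0655172.
Endpoint term: (f(10) + f(29))/2 = (0.0100000 + 0.00118906)/2 = 0.00559453.
Integral + boundary = 0.0711118.
Correction k=1: B_{2}/2! · (f^{(1)}(29) − f^{(1)}(10)) = 1/12 · (-8.20042e-05 − (-0.00200000)) = 0.000159833.
Running total after k=1: 0.0712716.
Correction k=2: B_{4}/4! · (f^{(3)}(29) − f^{(3)}(10)) = −1/720 · (-1.17010e-06 − (-0.000240000)) = -3.31708e-07.

S_2 ≈ 0.0712713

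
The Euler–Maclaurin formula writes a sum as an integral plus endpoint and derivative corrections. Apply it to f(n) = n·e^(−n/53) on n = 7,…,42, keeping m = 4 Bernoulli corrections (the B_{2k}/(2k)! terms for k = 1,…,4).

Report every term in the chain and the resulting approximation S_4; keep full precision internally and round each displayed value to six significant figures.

∫_7^42 x·e^(−x/53) dx evaluates to 507.044.
Endpoint term: (f(7) + f(42))/2 = (6.13392 + 19.0148)/2 = 12.5744.
Running total after boundary: 519.618.
Order-1 term: 1/12 · (0.0939634 − 0.760540) = -0.0555481.
Running total after k=1: 519.562.
Order-2 term: −1/720 · (0.000355795 − 0.000894657) = 7.48418e-07.
Running total after k=2: 519.562.
Order-3 term: 1/30240 · (2.41417e-07 − 5.40606e-07) = -9.89381e-12.
Running total after k=3: 519.562.
Order-4 term: −1/1209600 · (1.26796e-10 − 2.71526e-10) = 1.19650e-16.

S_4 ≈ 519.562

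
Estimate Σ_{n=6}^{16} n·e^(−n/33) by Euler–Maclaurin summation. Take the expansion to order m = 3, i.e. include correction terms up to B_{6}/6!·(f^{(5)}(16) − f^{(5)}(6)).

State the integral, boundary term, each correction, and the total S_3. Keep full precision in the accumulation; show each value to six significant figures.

The integral term ∫_6^16 x·e^(−x/33) dx = 77.3068.
½[f(6) + f(16)] = ½[5.00252 + 9.85265] = 7.42758.
Integral + boundary = 84.7344.
k=1: B_{2}/(2)! × [f^{(1)}(16) − f^{(1)}(6)] = 1/12 × (0.317225 − 0.682161) = -0.0304113.
Partial sum through k=1: 84.7040.
k=2: B_{4}/(4)! × [f^{(3)}(16) − f^{(3)}(6)] = −1/720 × (0.00142223 − 0.00215764) = 1.02140e-06.
Partial sum through k=2: 84.7040.
k=3: B_{6}/(6)! × [f^{(5)}(16) − f^{(5)}(6)] = 1/30240 × (2.34450e-06 − 3.38739e-06) = -3.44871e-11.

S_3 ≈ 84.7040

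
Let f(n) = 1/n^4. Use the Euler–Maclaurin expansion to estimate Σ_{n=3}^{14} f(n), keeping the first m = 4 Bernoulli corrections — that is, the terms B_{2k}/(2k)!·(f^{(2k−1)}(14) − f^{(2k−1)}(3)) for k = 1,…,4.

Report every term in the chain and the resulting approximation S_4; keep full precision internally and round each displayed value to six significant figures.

S_4 ≈ 0.0197134

∫_3^14 1/x^4 dx evaluates to 0.0122242.
Endpoint term: (f(3) + f(14))/2 = (0.0123457 + 2.60308e-05)/2 = 0.00618585.
Integral + boundary = 0.0184101.
Order-1 term: 1/12 · (-7.43738e-06 − (-0.0164609)) = 0.00137112.
Partial sum through k=1: 0.0197812.
Order-2 term: −1/720 · (-1.13837e-06 − (-0.0548697)) = -7.62063e-05.
Partial sum through k=2: 0.0197050.
Order-3 term: 1/30240 · (-3.25250e-07 − (-0.341411)) = 1.12900e-05.
Partial sum through k=3: 0.0197163.
Order-4 term: −1/1209600 · (-1.49349e-07 − (-3.41411)) = -2.82251e-06.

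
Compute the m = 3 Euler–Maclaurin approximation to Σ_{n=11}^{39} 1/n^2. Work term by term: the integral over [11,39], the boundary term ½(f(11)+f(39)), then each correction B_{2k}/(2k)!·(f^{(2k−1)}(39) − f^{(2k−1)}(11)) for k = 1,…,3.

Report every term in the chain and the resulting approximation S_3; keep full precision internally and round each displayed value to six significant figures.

S_3 ≈ 0.0698512

The integral term ∫_11^39 1/x^2 dx = 0.0652681.
Boundary: ½(f(11) + f(39)) = ½(0.00826446 + 0.000657462) = 0.00446096.
So far: 0.0697290.
k=1: B_{2}/(2)! × [f^{(1)}(39) − f^{(1)}(11)] = 1/12 × (-3.37160e-05 − (-0.00150263)) = 0.000122409.
Partial sum through k=1: 0.0698514.
k=2: B_{4}/(4)! × [f^{(3)}(39) − f^{(3)}(11)] = −1/720 × (-2.66004e-07 − (-0.000149021)) = -2.06604e-07.
Partial sum through k=2: 0.0698512.
k=3: B_{6}/(6)! × [f^{(5)}(39) − f^{(5)}(11)] = 1/30240 × (-5.24663e-09 − (-3.69474e-05)) = 1.22163e-09.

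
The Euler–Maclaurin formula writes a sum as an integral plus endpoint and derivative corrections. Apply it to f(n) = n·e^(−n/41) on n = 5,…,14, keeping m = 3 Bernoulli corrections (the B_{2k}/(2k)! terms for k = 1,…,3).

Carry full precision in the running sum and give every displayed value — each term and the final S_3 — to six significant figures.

The integral term ∫_5^14 x·e^(−x/41) dx = 66.7763.
Boundary: ½(f(5) + f(14)) = ½(4.42596 + 9.95021) = 7.18809.
Running total after boundary: 73.9644.
Correction k=1: B_{2}/2! · (f^{(1)}(14) − f^{(1)}(5)) = 1/12 · (0.468041 − 0.777241) = -0.0257667.
Partial sum through k=1: 73.9386.
Correction k=2: B_{4}/4! · (f^{(3)}(14) − f^{(3)}(5)) = −1/720 · (0.00112403 − 0.00151554) = 5.43760e-07.
Partial sum through k=2: 73.9386.
Correction k=3: B_{6}/6! · (f^{(5)}(14) − f^{(5)}(5)) = 1/30240 · (1.17171e-06 − 1.52809e-06) = -1.17851e-11.

S_3 ≈ 73.9386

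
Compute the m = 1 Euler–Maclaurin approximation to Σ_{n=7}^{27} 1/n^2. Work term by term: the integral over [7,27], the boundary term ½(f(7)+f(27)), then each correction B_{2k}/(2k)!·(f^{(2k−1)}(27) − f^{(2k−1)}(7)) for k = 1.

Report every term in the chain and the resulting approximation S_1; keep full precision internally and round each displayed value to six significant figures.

S_1 ≈ 0.117187

∫_7^27 1/x^2 dx evaluates to 0.105820.
Boundary: ½(f(7) + f(27)) = ½(0.0204082 + 0.00137174) = 0.0108900.
So far: 0.116710.
Correction k=1: B_{2}/2! · (f^{(1)}(27) − f^{(1)}(7)) = 1/12 · (-0.000101611 − (-0.00583090)) = 0.000477441.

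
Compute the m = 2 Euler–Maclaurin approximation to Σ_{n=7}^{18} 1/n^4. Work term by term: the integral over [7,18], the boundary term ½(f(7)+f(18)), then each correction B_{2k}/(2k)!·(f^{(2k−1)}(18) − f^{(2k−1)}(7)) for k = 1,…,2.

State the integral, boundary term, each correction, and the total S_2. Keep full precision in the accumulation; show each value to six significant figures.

S_2 ≈ 0.00114713

Integral: ∫_7^18 1/x^4 dx = 0.000914661.
½[f(7) + f(18)] = ½[0.000416493 + 9.52599e-06] = 0.000213010.
Integral + boundary = 0.00112767.
k=1: B_{2}/(2)! × [f^{(1)}(18) − f^{(1)}(7)] = 1/12 × (-2.11689e-06 − (-0.000237996)) = 1.96566e-05.
Partial sum through k=1: 0.00114733.
k=2: B_{4}/(4)! × [f^{(3)}(18) − f^{(3)}(7)] = −1/720 × (-1.96008e-07 − (-0.000145712)) = -2.02105e-07.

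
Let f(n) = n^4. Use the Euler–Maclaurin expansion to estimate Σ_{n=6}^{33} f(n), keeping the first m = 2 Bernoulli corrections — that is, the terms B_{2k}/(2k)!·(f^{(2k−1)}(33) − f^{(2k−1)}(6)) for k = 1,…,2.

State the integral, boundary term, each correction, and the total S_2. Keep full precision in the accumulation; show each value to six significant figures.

S_2 ≈ 8.43104e+06

Integral: ∫_6^33 x^4 dx = 7.82552e+06.
½[f(6) + f(33)] = ½[1296.00 + 1.18592e+06] = 593608.
Integral + boundary = 8.41913e+06.
Correction k=1: B_{2}/2! · (f^{(1)}(33) − f^{(1)}(6)) = 1/12 · (143748 − 864.000) = 11907.0.
Running total after k=1: 8.43104e+06.
Correction k=2: B_{4}/4! · (f^{(3)}(33) − f^{(3)}(6)) = −1/720 · (792.000 − 144.000) = -0.900000.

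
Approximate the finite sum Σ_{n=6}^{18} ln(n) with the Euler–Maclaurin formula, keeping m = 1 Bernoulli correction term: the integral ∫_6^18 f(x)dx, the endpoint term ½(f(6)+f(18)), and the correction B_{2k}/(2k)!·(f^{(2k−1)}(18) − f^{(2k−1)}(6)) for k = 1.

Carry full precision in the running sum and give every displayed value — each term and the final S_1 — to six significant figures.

S_1 ≈ 31.6079

Integral: ∫_6^18 ln(x) dx = 29.2761.
Endpoint term: (f(6) + f(18))/2 = (1.79176 + 2.89037)/2 = 2.34107.
So far: 31.6172.
Order-1 term: 1/12 · (0.0555556 − 0.166667) = -0.00925926.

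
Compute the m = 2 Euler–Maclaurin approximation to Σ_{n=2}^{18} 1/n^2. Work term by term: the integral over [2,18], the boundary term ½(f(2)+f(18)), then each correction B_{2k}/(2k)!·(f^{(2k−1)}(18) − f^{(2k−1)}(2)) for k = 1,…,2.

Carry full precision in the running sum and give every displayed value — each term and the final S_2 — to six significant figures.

S_2 ≈ 0.590751

∫_2^18 1/x^2 dx evaluates to 0.444444.
Endpoint term: (f(2) + f(18))/2 = (0.250000 + 0.00308642)/2 = 0.126543.
Running total after boundary: 0.570988.
k=1: B_{2}/(2)! × [f^{(1)}(18) − f^{(1)}(2)] = 1/12 × (-0.000342936 − (-0.250000)) = 0.0208048.
Partial sum through k=1: 0.591792.
k=2: B_{4}/(4)! × [f^{(3)}(18) − f^{(3)}(2)] = −1/720 × (-1.27013e-05 − (-0.750000)) = -0.00104165.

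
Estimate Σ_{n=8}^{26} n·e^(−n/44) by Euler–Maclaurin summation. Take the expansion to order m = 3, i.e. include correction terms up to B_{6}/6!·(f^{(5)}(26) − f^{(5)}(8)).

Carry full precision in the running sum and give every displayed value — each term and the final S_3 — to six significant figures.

S_3 ≈ 212.347

Integral: ∫_8^26 x·e^(−x/44) dx = 201.850.
Boundary: ½(f(8) + f(26)) = ½(6.67002 + 14.3994) = 10.5347.
Running total after boundary: 212.385.
k=1: B_{2}/(2)! × [f^{(1)}(26) − f^{(1)}(8)] = 1/12 × (0.226564 − 0.682161) = -0.0379664.
After k=1: 212.347.
k=2: B_{4}/(4)! × [f^{(3)}(26) − f^{(3)}(8)] = −1/720 × (0.000689159 − 0.00121367) = 7.28489e-07.
After k=2: 212.347.
k=3: B_{6}/(6)! × [f^{(5)}(26) − f^{(5)}(8)] = 1/30240 × (6.51493e-07 − 1.07179e-06) = -1.38987e-11.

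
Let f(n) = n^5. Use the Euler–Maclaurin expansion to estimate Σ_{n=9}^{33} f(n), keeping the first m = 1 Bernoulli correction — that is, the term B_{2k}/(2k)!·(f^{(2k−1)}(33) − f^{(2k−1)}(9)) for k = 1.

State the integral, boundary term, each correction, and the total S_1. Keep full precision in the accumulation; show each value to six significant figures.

Integral: ∫_9^33 x^5 dx = 2.15156e+08.
Endpoint term: (f(9) + f(33))/2 = (59049.0 + 3.91354e+07)/2 = 1.95972e+07.
Running total after boundary: 2.34753e+08.
Correction k=1: B_{2}/2! · (f^{(1)}(33) − f^{(1)}(9)) = 1/12 · (5.92960e+06 − 32805.0) = 491400.

S_1 ≈ 2.35245e+08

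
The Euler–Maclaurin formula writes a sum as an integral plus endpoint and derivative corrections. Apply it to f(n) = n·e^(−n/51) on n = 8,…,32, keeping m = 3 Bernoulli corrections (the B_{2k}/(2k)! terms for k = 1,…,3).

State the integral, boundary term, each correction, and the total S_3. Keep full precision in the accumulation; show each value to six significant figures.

The integral term ∫_8^32 x·e^(−x/51) dx = 311.942.
Endpoint term: (f(8) + f(32))/2 = (6.83857 + 17.0864)/2 = 11.9625.
Integral + boundary = 323.905.
k=1: B_{2}/(2)! × [f^{(1)}(32) − f^{(1)}(8)] = 1/12 × (0.198923 − 0.720732) = -0.0434841.
After k=1: 323.861.
k=2: B_{4}/(4)! × [f^{(3)}(32) − f^{(3)}(8)] = −1/720 × (0.000487053 − 0.000934400) = 6.21315e-07.
After k=2: 323.861.
k=3: B_{6}/(6)! × [f^{(5)}(32) − f^{(5)}(8)] = 1/30240 × (3.45108e-07 − 6.11958e-07) = -8.82438e-12.

S_3 ≈ 323.861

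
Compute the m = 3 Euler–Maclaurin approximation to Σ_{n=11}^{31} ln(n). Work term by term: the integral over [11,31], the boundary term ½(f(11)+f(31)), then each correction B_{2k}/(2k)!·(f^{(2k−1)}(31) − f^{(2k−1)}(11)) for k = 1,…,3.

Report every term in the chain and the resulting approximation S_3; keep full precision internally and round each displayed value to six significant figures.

Integral: ∫_11^31 ln(x) dx = 60.0768.
Boundary: ½(f(11) + f(31)) = ½(2.39790 + 3.43399) = 2.91594.
So far: 62.9927.
k=1: B_{2}/(2)! × [f^{(1)}(31) − f^{(1)}(11)] = 1/12 × (0.0322581 − 0.0909091) = -0.00488759.
Partial sum through k=1: 62.9878.
k=2: B_{4}/(4)! × [f^{(3)}(31) − f^{(3)}(11)] = −1/720 × (6.71344e-05 − 0.00150263) = 1.99374e-06.
Partial sum through k=2: 62.9878.
k=3: B_{6}/(6)! × [f^{(5)}(31) − f^{(5)}(11)] = 1/30240 × (8.38306e-07 − 0.000149021) = -4.90023e-09.

S_3 ≈ 62.9878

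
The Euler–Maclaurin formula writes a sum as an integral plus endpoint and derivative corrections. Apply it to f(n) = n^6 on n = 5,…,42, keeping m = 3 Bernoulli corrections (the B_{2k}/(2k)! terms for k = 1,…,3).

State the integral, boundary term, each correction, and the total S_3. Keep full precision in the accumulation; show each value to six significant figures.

S_3 ≈ 3.57440e+10

Integral: ∫_5^42 x^6 dx = 3.29342e+10.
Endpoint term: (f(5) + f(42))/2 = (15625.0 + 5.48903e+09)/2 = 2.74452e+09.
Running total after boundary: 3.56787e+10.
Correction k=1: B_{2}/2! · (f^{(1)}(42) − f^{(1)}(5)) = 1/12 · (7.84147e+08 − 18750.0) = 6.53441e+07.
Running total after k=1: 3.57440e+10.
Correction k=2: B_{4}/4! · (f^{(3)}(42) − f^{(3)}(5)) = −1/720 · (8.89056e+06 − 15000.0) = -12327.2.
Running total after k=2: 3.57440e+10.
Correction k=3: B_{6}/6! · (f^{(5)}(42) − f^{(5)}(5)) = 1/30240 · (30240.0 − 3600.00) = 0.880952.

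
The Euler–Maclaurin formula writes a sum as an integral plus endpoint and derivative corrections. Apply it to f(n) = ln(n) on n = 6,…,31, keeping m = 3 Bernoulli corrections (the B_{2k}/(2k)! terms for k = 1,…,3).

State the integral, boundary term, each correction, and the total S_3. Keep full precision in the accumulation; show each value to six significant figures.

S_3 ≈ 73.3047

∫_6^31 ln(x) dx evaluates to 70.7030.
Endpoint term: (f(6) + f(31))/2 = (1.79176 + 3.43399)/2 = 2.61287.
So far: 73.3159.
k=1: B_{2}/(2)! × [f^{(1)}(31) − f^{(1)}(6)] = 1/12 × (0.0322581 − 0.166667) = -0.0112007.
Partial sum through k=1: 73.3047.
k=2: B_{4}/(4)! × [f^{(3)}(31) − f^{(3)}(6)] = −1/720 × (6.71344e-05 − 0.00925926) = 1.27668e-05.
Partial sum through k=2: 73.3047.
k=3: B_{6}/(6)! × [f^{(5)}(31) − f^{(5)}(6)] = 1/30240 × (8.38306e-07 − 0.00308642) = -1.02036e-07.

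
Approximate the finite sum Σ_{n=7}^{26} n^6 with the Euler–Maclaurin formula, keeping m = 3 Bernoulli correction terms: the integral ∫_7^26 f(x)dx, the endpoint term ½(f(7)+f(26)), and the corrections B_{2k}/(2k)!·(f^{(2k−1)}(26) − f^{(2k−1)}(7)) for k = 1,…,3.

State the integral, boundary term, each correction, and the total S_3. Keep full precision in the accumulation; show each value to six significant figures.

S_3 ≈ 1.30773e+09

Integral: ∫_7^26 x^6 dx = 1.14728e+09.
Boundary: ½(f(7) + f(26)) = ½(117649 + 3.08916e+08) = 1.54517e+08.
Integral + boundary = 1.30180e+09.
k=1: B_{2}/(2)! × [f^{(1)}(26) − f^{(1)}(7)] = 1/12 × (7.12883e+07 − 100842) = 5.93228e+06.
Running total after k=1: 1.30773e+09.
k=2: B_{4}/(4)! × [f^{(3)}(26) − f^{(3)}(7)] = −1/720 × (2.10912e+06 − 41160.0) = -2872.17.
Running total after k=2: 1.30773e+09.
k=3: B_{6}/(6)! × [f^{(5)}(26) − f^{(5)}(7)] = 1/30240 × (18720.0 − 5040.00) = 0.452381.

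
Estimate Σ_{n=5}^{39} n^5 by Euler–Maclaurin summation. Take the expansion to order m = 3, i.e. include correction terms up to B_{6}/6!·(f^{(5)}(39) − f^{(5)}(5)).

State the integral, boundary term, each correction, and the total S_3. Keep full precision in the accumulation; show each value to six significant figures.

Integral: ∫_5^39 x^5 dx = 5.86455e+08.
Endpoint term: (f(5) + f(39))/2 = (3125.00 + 9.02242e+07)/2 = 4.51137e+07.
Integral + boundary = 6.31568e+08.
k=1: B_{2}/(2)! × [f^{(1)}(39) − f^{(1)}(5)] = 1/12 × (1.15672e+07 − 3125.00) = 963673.
Partial sum through k=1: 6.32532e+08.
k=2: B_{4}/(4)! × [f^{(3)}(39) − f^{(3)}(5)] = −1/720 × (91260.0 − 1500.00) = -124.667.
Partial sum through k=2: 6.32532e+08.
k=3: B_{6}/(6)! × [f^{(5)}(39) − f^{(5)}(5)] = 1/30240 × (120.000 − 120.000) = 0.00000.

S_3 ≈ 6.32532e+08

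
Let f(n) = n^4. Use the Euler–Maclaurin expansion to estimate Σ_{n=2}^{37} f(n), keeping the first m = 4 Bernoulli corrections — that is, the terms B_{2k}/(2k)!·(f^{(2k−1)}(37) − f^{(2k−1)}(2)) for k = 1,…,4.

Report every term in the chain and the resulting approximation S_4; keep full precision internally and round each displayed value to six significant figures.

∫_2^37 x^4 dx evaluates to 1.38688e+07.
½[f(2) + f(37)] = ½[16.0000 + 1.87416e+06] = 937088.
Integral + boundary = 1.48059e+07.
k=1: B_{2}/(2)! × [f^{(1)}(37) − f^{(1)}(2)] = 1/12 × (202612 − 32.0000) = 16881.7.
Partial sum through k=1: 1.48228e+07.
k=2: B_{4}/(4)! × [f^{(3)}(37) − f^{(3)}(2)] = −1/720 × (888.000 − 48.0000) = -1.16667.
Partial sum through k=2: 1.48228e+07.
k=3: B_{6}/(6)! × [f^{(5)}(37) − f^{(5)}(2)] = 1/30240 × (0.00000 − 0.00000) = 0.00000.
Partial sum through k=3: 1.48228e+07.
k=4: B_{8}/(8)! × [f^{(7)}(37) − f^{(7)}(2)] = −1/1209600 × (0.00000 − 0.00000) = 0.00000.

S_4 ≈ 1.48228e+07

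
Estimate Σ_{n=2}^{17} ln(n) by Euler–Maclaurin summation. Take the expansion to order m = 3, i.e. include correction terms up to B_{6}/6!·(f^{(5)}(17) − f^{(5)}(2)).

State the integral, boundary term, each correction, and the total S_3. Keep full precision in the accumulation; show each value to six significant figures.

S_3 ≈ 33.5051

Integral: ∫_2^17 ln(x) dx = 31.7783.
Endpoint term: (f(2) + f(17))/2 = (0.693147 + 2.83321)/2 = 1.76318.
Running total after boundary: 33.5415.
Correction k=1: B_{2}/2! · (f^{(1)}(17) − f^{(1)}(2)) = 1/12 · (0.0588235 − 0.500000) = -0.0367647.
After k=1: 33.5047.
Correction k=2: B_{4}/4! · (f^{(3)}(17) − f^{(3)}(2)) = −1/720 · (0.000407083 − 0.250000) = 0.000346657.
After k=2: 33.5051.
Correction k=3: B_{6}/6! · (f^{(5)}(17) − f^{(5)}(2)) = 1/30240 · (1.69031e-05 − 0.750000) = -2.48010e-05.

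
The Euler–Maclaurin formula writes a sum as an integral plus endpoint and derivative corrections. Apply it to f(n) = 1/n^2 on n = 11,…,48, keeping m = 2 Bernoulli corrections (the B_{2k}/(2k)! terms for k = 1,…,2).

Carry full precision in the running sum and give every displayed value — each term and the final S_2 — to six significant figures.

S_2 ≈ 0.0745485

∫_11^48 1/x^2 dx evaluates to 0.0700758.
Boundary: ½(f(11) + f(48)) = ½(0.00826446 + 0.000434028) = 0.00434925.
Integral + boundary = 0.0744250.
k=1: B_{2}/(2)! × [f^{(1)}(48) − f^{(1)}(11)] = 1/12 × (-1.80845e-05 − (-0.00150263)) = 0.000123712.
Partial sum through k=1: 0.0745487.
k=2: B_{4}/(4)! × [f^{(3)}(48) − f^{(3)}(11)] = −1/720 × (-9.41901e-08 − (-0.000149021)) = -2.06843e-07.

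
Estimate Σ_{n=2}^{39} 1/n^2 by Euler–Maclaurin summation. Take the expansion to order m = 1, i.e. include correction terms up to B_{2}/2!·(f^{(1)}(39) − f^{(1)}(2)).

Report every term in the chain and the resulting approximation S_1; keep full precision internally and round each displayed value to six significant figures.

∫_2^39 1/x^2 dx evaluates to 0.474359.
½[f(2) + f(39)] = ½[0.250000 + 0.000657462] = 0.125329.
Running total after boundary: 0.599688.
k=1: B_{2}/(2)! × [f^{(1)}(39) − f^{(1)}(2)] = 1/12 × (-3.37160e-05 − (-0.250000)) = 0.0208305.

S_1 ≈ 0.620518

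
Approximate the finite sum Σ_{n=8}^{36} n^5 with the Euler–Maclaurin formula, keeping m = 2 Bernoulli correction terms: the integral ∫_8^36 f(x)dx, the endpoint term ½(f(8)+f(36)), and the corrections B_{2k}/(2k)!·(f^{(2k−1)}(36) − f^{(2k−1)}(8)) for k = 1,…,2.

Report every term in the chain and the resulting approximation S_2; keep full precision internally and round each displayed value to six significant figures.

The integral term ∫_8^36 x^5 dx = 3.62753e+08.
½[f(8) + f(36)] = ½[32768.0 + 6.04662e+07] = 3.02495e+07.
Integral + boundary = 3.93003e+08.
k=1: B_{2}/(2)! × [f^{(1)}(36) − f^{(1)}(8)] = 1/12 × (8.39808e+06 − 20480.0) = 698133.
After k=1: 3.93701e+08.
k=2: B_{4}/(4)! × [f^{(3)}(36) − f^{(3)}(8)] = −1/720 × (77760.0 − 3840.00) = -102.667.

S_2 ≈ 3.93701e+08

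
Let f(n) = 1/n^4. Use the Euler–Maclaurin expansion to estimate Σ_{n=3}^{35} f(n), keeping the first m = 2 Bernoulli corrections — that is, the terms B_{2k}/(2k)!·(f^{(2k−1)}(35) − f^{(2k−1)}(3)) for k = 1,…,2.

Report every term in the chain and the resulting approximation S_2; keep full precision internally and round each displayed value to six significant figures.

S_2 ≈ 0.0198066

Integral: ∫_3^35 1/x^4 dx = 0.0123379.
Endpoint term: (f(3) + f(35))/2 = (0.0123457 + 6.66389e-07)/2 = 0.00617317.
Running total after boundary: 0.0185111.
Correction k=1: B_{2}/2! · (f^{(1)}(35) − f^{(1)}(3)) = 1/12 · (-7.61587e-08 − (-0.0164609)) = 0.00137174.
After k=1: 0.0198828.
Correction k=2: B_{4}/4! · (f^{(3)}(35) − f^{(3)}(3)) = −1/720 · (-1.86511e-09 − (-0.0548697)) = -7.62079e-05.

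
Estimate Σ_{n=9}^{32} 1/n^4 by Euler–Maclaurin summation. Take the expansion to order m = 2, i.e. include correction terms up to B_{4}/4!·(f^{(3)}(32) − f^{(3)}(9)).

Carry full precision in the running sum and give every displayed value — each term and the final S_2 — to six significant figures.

S_2 ≈ 0.000529360

The integral term ∫_9^32 1/x^4 dx = 0.000447075.
½[f(9) + f(32)] = ½[0.000152416 + 9.53674e-07] = 7.66847e-05.
Integral + boundary = 0.000523760.
Correction k=1: B_{2}/2! · (f^{(1)}(32) − f^{(1)}(9)) = 1/12 · (-1.19209e-07 − (-6.77404e-05)) = 5.63510e-06.
After k=1: 0.000529395.
Correction k=2: B_{4}/4! · (f^{(3)}(32) − f^{(3)}(9)) = −1/720 · (-3.49246e-09 − (-2.50890e-05)) = -3.48410e-08.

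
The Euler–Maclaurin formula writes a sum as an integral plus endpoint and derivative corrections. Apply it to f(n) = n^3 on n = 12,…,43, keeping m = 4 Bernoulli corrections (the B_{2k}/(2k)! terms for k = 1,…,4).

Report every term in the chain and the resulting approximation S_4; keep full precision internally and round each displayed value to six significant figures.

S_4 ≈ 890560

The integral term ∫_12^43 x^3 dx = 849516.
Boundary: ½(f(12) + f(43)) = ½(1728.00 + 79507.0) = 40617.5.
Running total after boundary: 890134.
Correction k=1: B_{2}/2! · (f^{(1)}(43) − f^{(1)}(12)) = 1/12 · (5547.00 − 432.000) = 426.250.
After k=1: 890560.
Correction k=2: B_{4}/4! · (f^{(3)}(43) − f^{(3)}(12)) = −1/720 · (6.00000 − 6.00000) = 0.00000.
After k=2: 890560.
Correction k=3: B_{6}/6! · (f^{(5)}(43) − f^{(5)}(12)) = 1/30240 · (0.00000 − 0.00000) = 0.00000.
After k=3: 890560.
Correction k=4: B_{8}/8! · (f^{(7)}(43) − f^{(7)}(12)) = −1/1209600 · (0.00000 − 0.00000) = 0.00000.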